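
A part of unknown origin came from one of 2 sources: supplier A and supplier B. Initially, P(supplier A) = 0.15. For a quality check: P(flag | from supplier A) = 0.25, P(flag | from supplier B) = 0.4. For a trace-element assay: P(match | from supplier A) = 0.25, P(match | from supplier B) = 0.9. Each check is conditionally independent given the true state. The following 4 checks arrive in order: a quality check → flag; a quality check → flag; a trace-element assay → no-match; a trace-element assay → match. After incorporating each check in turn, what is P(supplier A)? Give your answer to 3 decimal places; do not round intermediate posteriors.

0.126

Apply Bayes' rule sequentially, carrying P(supplier A) forward.
After a quality check='flag': P(supplier A) = 0.25·0.1500 / (0.25·0.1500 + 0.4·0.8500) ≈ 0.0993
After a quality check='flag': P(supplier A) = 0.25·0.0993 / (0.25·0.0993 + 0.4·0.9007) ≈ 0.0645
After a trace-element assay='no-match': P(supplier A) = 0.75·0.0645 / (0.75·0.0645 + 0.1·0.9355) ≈ 0.3408
After a trace-element assay='match': P(supplier A) = 0.25·0.3408 / (0.25·0.3408 + 0.9·0.6592) ≈ 0.1256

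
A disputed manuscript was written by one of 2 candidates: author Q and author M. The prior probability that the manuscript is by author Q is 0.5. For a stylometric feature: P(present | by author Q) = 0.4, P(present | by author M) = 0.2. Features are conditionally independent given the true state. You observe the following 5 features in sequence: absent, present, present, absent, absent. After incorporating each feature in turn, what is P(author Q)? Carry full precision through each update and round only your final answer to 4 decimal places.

0.6279

Apply Bayes' rule sequentially, carrying P(author Q) forward.
After 'absent': P(author Q) = 0.6·0.5000 / (0.6·0.5000 + 0.8·0.5000) ≈ 0.4286
After 'present': P(author Q) = 0.4·0.4286 / (0.4·0.4286 + 0.2·0.5714) ≈ 0.6000
After 'present': P(author Q) = 0.4·0.6000 / (0.4·0.6000 + 0.2·0.4000) ≈ 0.7500
After 'absent': P(author Q) = 0.6·0.7500 / (0.6·0.7500 + 0.8·0.2500) ≈ 0.6923
After 'absent': P(author Q) = 0.6·0.6923 / (0.6·0.6923 + 0.8·0.3077) ≈ 0.6279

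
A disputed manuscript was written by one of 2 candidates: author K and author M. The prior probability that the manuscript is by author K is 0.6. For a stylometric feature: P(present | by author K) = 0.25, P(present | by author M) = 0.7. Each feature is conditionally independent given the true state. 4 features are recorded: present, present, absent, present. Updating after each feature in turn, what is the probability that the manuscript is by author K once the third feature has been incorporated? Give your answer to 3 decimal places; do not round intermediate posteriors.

0.324

After 'present': P(author K) = 0.25·0.6000 / (0.25·0.6000 + 0.7·0.4000) ≈ 0.3488
After 'present': P(author K) = 0.25·0.3488 / (0.25·0.3488 + 0.7·0.6512) ≈ 0.1606
After 'absent': P(author K) = 0.75·0.1606 / (0.75·0.1606 + 0.3·0.8394) ≈ 0.3236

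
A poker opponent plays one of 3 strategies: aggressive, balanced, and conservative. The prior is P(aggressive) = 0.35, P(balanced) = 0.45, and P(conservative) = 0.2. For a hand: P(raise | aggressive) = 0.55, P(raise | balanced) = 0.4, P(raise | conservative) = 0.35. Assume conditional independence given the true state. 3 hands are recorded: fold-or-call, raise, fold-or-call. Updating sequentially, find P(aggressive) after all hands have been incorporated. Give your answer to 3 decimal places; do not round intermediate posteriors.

After 'fold-or-call': normaliser = 0.45·0.3500 + 0.6·0.4500 + 0.65·0.2000; P(aggressive) ≈ 0.2825, P(balanced) ≈ 0.4843, P(conservative) ≈ 0.2332
After 'raise': normaliser = 0.55·0.2825 + 0.4·0.4843 + 0.35·0.2332; P(aggressive) ≈ 0.3607, P(balanced) ≈ 0.4498, P(conservative) ≈ 0.1895
After 'fold-or-call': normaliser = 0.45·0.3607 + 0.6·0.4498 + 0.65·0.1895; P(aggressive) ≈ 0.2923, P(balanced) ≈ 0.4859, P(conservative) ≈ 0.2218

0.292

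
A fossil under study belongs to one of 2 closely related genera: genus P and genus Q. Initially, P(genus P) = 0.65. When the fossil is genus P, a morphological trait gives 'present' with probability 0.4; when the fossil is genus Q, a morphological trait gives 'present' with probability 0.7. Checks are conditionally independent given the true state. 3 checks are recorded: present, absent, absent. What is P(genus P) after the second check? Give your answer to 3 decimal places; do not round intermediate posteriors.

Each posterior becomes the prior for the next update.
After 'present': P(genus P) = 0.4·0.6500 / (0.4·0.6500 + 0.7·0.3500) ≈ 0.5149
After 'absent': P(genus P) = 0.6·0.5149 / (0.6·0.5149 + 0.3·0.4851) ≈ 0.6797

0.680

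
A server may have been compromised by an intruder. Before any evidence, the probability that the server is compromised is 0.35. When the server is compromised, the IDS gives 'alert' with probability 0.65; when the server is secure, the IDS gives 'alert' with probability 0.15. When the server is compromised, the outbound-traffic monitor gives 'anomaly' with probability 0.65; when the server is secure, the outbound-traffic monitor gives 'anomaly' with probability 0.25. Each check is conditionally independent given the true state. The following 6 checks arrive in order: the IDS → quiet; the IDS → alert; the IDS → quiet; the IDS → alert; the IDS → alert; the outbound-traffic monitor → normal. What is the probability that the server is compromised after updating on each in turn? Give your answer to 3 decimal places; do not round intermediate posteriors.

After the IDS='quiet': P(compromised) = 0.35·0.3500 / (0.35·0.3500 + 0.85·0.6500) ≈ 0.1815
After the IDS='alert': P(compromised) = 0.65·0.1815 / (0.65·0.1815 + 0.15·0.8185) ≈ 0.4900
After the IDS='quiet': P(compromised) = 0.35·0.4900 / (0.35·0.4900 + 0.85·0.5100) ≈ 0.2835
After the IDS='alert': P(compromised) = 0.65·0.2835 / (0.65·0.2835 + 0.15·0.7165) ≈ 0.6316
After the IDS='alert': P(compromised) = 0.65·0.6316 / (0.65·0.6316 + 0.15·0.3684) ≈ 0.8814
After the outbound-traffic monitor='normal': P(compromised) = 0.35·0.8814 / (0.35·0.8814 + 0.75·0.1186) ≈ 0.7761

0.776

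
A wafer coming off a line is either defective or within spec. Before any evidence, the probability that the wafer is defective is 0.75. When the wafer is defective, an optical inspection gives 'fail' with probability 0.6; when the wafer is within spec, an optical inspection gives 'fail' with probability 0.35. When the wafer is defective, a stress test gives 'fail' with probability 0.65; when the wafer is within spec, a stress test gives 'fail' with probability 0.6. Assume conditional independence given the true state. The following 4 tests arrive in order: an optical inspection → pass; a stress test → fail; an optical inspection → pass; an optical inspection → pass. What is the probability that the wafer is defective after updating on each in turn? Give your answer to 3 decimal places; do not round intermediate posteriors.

After an optical inspection='pass': P(defective) = 0.4·0.7500 / (0.4·0.7500 + 0.65·0.2500) ≈ 0.6486
After a stress test='fail': P(defective) = 0.65·0.6486 / (0.65·0.6486 + 0.6·0.3514) ≈ 0.6667
After an optical inspection='pass': P(defective) = 0.4·0.6667 / (0.4·0.6667 + 0.65·0.3333) ≈ 0.5517
After an optical inspection='pass': P(defective) = 0.4·0.5517 / (0.4·0.5517 + 0.65·0.4483) ≈ 0.4310

0.431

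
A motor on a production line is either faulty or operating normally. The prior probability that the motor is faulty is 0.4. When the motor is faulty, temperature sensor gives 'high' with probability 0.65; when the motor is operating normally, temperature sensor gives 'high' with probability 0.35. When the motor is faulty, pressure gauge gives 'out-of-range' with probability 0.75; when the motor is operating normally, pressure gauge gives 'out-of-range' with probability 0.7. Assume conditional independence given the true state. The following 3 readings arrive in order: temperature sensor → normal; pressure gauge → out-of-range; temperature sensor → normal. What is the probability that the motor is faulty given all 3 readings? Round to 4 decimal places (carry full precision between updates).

After temperature sensor='normal': P(faulty) = 0.35·0.4000 / (0.35·0.4000 + 0.65·0.6000) ≈ 0.2642
After pressure gauge='out-of-range': P(faulty) = 0.75·0.2642 / (0.75·0.2642 + 0.7·0.7358) ≈ 0.2778
After temperature sensor='normal': P(faulty) = 0.35·0.2778 / (0.35·0.2778 + 0.65·0.7222) ≈ 0.1716

0.1716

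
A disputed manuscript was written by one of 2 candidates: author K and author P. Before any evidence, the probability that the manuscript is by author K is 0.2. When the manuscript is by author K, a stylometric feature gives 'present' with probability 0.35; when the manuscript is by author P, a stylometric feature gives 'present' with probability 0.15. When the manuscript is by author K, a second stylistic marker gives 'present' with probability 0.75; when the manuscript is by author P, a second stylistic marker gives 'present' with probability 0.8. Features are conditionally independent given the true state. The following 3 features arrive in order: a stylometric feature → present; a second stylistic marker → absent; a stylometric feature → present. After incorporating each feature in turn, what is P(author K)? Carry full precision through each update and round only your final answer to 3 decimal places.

After a stylometric feature='present': P(author K) = 0.35·0.2000 / (0.35·0.2000 + 0.15·0.8000) ≈ 0.3684
After a second stylistic marker='absent': P(author K) = 0.25·0.3684 / (0.25·0.3684 + 0.2·0.6316) ≈ 0.4217
After a stylometric feature='present': P(author K) = 0.35·0.4217 / (0.35·0.4217 + 0.15·0.5783) ≈ 0.6298

0.630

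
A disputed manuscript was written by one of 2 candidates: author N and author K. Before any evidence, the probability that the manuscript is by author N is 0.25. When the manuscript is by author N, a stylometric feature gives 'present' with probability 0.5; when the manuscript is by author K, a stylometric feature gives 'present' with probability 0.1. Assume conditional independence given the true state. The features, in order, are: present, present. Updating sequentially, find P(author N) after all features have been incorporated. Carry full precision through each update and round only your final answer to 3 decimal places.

0.893

Each posterior becomes the prior for the next update.
After 'present': P(author N) = 0.5·0.2500 / (0.5·0.2500 + 0.1·0.7500) ≈ 0.6250
After 'present': P(author N) = 0.5·0.6250 / (0.5·0.6250 + 0.1·0.3750) ≈ 0.8929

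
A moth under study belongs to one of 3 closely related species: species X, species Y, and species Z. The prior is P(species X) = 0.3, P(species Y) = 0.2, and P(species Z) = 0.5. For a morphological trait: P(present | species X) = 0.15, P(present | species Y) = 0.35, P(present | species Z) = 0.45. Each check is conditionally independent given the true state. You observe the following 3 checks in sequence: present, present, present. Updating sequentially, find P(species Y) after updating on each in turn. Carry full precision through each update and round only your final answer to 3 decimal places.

0.155

After 'present': normaliser = 0.15·0.3000 + 0.35·0.2000 + 0.45·0.5000; P(species X) ≈ 0.1324, P(species Y) ≈ 0.2059, P(species Z) ≈ 0.6618
After 'present': normaliser = 0.15·0.1324 + 0.35·0.2059 + 0.45·0.6618; P(species X) ≈ 0.0509, P(species Y) ≈ 0.1849, P(species Z) ≈ 0.7642
After 'present': normaliser = 0.15·0.0509 + 0.35·0.1849 + 0.45·0.7642; P(species X) ≈ 0.0184, P(species Y) ≈ 0.1555, P(species Z) ≈ 0.8262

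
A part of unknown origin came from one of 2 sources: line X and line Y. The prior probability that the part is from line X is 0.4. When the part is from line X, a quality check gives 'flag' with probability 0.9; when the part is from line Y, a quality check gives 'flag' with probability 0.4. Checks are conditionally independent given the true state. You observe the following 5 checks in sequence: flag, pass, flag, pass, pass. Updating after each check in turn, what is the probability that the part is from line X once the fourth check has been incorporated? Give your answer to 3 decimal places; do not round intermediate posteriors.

0.086

Each posterior becomes the prior for the next update.
After 'flag': P(line X) = 0.9·0.4000 / (0.9·0.4000 + 0.4·0.6000) ≈ 0.6000
After 'pass': P(line X) = 0.1·0.6000 / (0.1·0.6000 + 0.6·0.4000) ≈ 0.2000
After 'flag': P(line X) = 0.9·0.2000 / (0.9·0.2000 + 0.4·0.8000) ≈ 0.3600
After 'pass': P(line X) = 0.1·0.3600 / (0.1·0.3600 + 0.6·0.6400) ≈ 0.0857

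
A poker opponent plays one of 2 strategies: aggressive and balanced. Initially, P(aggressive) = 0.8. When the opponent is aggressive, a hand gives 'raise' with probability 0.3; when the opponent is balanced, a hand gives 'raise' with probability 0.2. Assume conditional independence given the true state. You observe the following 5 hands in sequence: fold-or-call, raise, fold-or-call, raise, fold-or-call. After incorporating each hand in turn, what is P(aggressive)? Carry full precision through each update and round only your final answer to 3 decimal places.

Each posterior becomes the prior for the next update.
After 'fold-or-call': P(aggressive) = 0.7·0.8000 / (0.7·0.8000 + 0.8·0.2000) ≈ 0.7778
After 'raise': P(aggressive) = 0.3·0.7778 / (0.3·0.7778 + 0.2·0.2222) ≈ 0.8400
After 'fold-or-call': P(aggressive) = 0.7·0.8400 / (0.7·0.8400 + 0.8·0.1600) ≈ 0.8212
After 'raise': P(aggressive) = 0.3·0.8212 / (0.3·0.8212 + 0.2·0.1788) ≈ 0.8733
After 'fold-or-call': P(aggressive) = 0.7·0.8733 / (0.7·0.8733 + 0.8·0.1267) ≈ 0.8577

0.858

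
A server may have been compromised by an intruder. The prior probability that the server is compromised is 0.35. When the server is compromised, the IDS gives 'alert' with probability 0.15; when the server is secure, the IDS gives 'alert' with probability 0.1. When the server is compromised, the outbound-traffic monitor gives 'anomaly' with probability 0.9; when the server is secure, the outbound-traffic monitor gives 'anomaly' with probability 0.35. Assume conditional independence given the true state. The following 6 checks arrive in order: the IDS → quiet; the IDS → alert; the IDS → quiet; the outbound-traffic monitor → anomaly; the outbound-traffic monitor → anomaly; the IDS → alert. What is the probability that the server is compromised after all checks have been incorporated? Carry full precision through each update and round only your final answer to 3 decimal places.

After the IDS='quiet': P(compromised) = 0.85·0.3500 / (0.85·0.3500 + 0.9·0.6500) ≈ 0.3371
After the IDS='alert': P(compromised) = 0.15·0.3371 / (0.15·0.3371 + 0.1·0.6629) ≈ 0.4327
After the IDS='quiet': P(compromised) = 0.85·0.4327 / (0.85·0.4327 + 0.9·0.5673) ≈ 0.4188
After the outbound-traffic monitor='anomaly': P(compromised) = 0.9·0.4188 / (0.9·0.4188 + 0.35·0.5812) ≈ 0.6494
After the outbound-traffic monitor='anomaly': P(compromised) = 0.9·0.6494 / (0.9·0.6494 + 0.35·0.3506) ≈ 0.8265
After the IDS='alert': P(compromised) = 0.15·0.8265 / (0.15·0.8265 + 0.1·0.1735) ≈ 0.8772

0.877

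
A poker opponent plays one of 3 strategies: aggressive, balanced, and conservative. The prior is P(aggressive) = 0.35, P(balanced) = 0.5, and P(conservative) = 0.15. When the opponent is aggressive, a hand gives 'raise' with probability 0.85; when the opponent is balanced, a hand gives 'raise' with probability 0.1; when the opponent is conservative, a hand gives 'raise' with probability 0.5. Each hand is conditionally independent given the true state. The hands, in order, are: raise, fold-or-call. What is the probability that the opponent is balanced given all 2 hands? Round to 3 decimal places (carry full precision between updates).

0.354

After 'raise': normaliser = 0.85·0.3500 + 0.1·0.5000 + 0.5·0.1500; P(aggressive) ≈ 0.7041, P(balanced) ≈ 0.1183, P(conservative) ≈ 0.1775
After 'fold-or-call': normaliser = 0.15·0.7041 + 0.9·0.1183 + 0.5·0.1775; P(aggressive) ≈ 0.3510, P(balanced) ≈ 0.3540, P(conservative) ≈ 0.2950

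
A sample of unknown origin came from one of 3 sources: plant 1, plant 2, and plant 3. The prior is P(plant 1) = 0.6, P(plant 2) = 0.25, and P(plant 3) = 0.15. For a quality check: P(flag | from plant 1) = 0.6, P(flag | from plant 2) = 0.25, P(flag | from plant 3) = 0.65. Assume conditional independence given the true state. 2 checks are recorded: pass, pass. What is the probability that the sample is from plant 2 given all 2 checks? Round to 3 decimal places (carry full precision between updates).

0.551

After 'pass': normaliser = 0.4·0.6000 + 0.75·0.2500 + 0.35·0.1500; P(plant 1) ≈ 0.5000, P(plant 2) ≈ 0.3906, P(plant 3) ≈ 0.1094
After 'pass': normaliser = 0.4·0.5000 + 0.75·0.3906 + 0.35·0.1094; P(plant 1) ≈ 0.3765, P(plant 2) ≈ 0.5515, P(plant 3) ≈ 0.0721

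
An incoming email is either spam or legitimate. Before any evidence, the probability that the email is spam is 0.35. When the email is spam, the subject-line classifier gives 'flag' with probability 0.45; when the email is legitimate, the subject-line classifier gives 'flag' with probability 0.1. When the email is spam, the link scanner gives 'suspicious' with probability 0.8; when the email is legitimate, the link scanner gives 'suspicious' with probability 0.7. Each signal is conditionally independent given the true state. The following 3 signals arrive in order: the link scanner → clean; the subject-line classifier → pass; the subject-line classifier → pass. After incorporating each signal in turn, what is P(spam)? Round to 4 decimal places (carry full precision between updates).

Apply Bayes' rule sequentially, carrying P(spam) forward.
After the link scanner='clean': P(spam) = 0.2·0.3500 / (0.2·0.3500 + 0.3·0.6500) ≈ 0.2642
After the subject-line classifier='pass': P(spam) = 0.55·0.2642 / (0.55·0.2642 + 0.9·0.7358) ≈ 0.1799
After the subject-line classifier='pass': P(spam) = 0.55·0.1799 / (0.55·0.1799 + 0.9·0.8201) ≈ 0.1182

0.1182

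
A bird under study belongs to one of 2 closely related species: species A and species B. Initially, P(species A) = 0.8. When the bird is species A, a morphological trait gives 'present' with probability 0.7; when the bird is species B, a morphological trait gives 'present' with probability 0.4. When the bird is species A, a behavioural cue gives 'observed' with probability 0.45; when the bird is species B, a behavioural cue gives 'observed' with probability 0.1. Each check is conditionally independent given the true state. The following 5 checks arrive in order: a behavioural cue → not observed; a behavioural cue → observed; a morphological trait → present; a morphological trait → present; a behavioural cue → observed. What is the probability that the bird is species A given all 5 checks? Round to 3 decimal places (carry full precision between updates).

After a behavioural cue='not observed': P(species A) = 0.55·0.8000 / (0.55·0.8000 + 0.9·0.2000) ≈ 0.7097
After a behavioural cue='observed': P(species A) = 0.45·0.7097 / (0.45·0.7097 + 0.1·0.2903) ≈ 0.9167
After a morphological trait='present': P(species A) = 0.7·0.9167 / (0.7·0.9167 + 0.4·0.0833) ≈ 0.9506
After a morphological trait='present': P(species A) = 0.7·0.9506 / (0.7·0.9506 + 0.4·0.0494) ≈ 0.9712
After a behavioural cue='observed': P(species A) = 0.45·0.9712 / (0.45·0.9712 + 0.1·0.0288) ≈ 0.9934

0.993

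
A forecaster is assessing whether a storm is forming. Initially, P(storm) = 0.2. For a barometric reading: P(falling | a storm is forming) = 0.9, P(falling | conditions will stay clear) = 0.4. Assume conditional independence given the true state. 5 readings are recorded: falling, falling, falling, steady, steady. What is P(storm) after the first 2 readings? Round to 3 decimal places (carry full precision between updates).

0.559

After 'falling': P(storm) = 0.9·0.2000 / (0.9·0.2000 + 0.4·0.8000) ≈ 0.3600
After 'falling': P(storm) = 0.9·0.3600 / (0.9·0.3600 + 0.4·0.6400) ≈ 0.5586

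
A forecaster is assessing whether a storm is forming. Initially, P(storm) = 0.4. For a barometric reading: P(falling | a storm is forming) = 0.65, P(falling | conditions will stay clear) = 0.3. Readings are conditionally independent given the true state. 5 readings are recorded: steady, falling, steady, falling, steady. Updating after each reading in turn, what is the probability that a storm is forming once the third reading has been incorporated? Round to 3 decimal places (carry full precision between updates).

0.265

After 'steady': P(storm) = 0.35·0.4000 / (0.35·0.4000 + 0.7·0.6000) ≈ 0.2500
After 'falling': P(storm) = 0.65·0.2500 / (0.65·0.2500 + 0.3·0.7500) ≈ 0.4194
After 'steady': P(storm) = 0.35·0.4194 / (0.35·0.4194 + 0.7·0.5806) ≈ 0.2653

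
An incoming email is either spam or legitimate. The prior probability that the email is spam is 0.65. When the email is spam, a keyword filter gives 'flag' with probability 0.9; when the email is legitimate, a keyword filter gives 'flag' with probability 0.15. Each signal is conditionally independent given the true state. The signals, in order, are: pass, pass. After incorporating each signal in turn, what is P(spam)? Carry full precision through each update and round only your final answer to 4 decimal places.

0.0251

After 'pass': P(spam) = 0.1·0.6500 / (0.1·0.6500 + 0.85·0.3500) ≈ 0.1793
After 'pass': P(spam) = 0.1·0.1793 / (0.1·0.1793 + 0.85·0.8207) ≈ 0.0251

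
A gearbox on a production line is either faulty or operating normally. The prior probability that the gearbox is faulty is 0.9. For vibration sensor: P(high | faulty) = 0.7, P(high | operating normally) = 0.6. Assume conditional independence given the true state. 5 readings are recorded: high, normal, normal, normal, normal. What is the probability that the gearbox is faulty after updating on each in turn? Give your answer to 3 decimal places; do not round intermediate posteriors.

0.769

After 'high': P(faulty) = 0.7·0.9000 / (0.7·0.9000 + 0.6·0.1000) ≈ 0.9130
After 'normal': P(faulty) = 0.3·0.9130 / (0.3·0.9130 + 0.4·0.0870) ≈ 0.8873
After 'normal': P(faulty) = 0.3·0.8873 / (0.3·0.8873 + 0.4·0.1127) ≈ 0.8552
After 'normal': P(faulty) = 0.3·0.8552 / (0.3·0.8552 + 0.4·0.1448) ≈ 0.8158
After 'normal': P(faulty) = 0.3·0.8158 / (0.3·0.8158 + 0.4·0.1842) ≈ 0.7686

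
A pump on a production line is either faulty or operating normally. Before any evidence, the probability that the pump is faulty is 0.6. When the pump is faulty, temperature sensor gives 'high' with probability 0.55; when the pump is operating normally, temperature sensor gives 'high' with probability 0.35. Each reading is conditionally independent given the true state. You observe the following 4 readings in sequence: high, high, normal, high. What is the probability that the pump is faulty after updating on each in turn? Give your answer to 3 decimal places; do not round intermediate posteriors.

Each posterior becomes the prior for the next update.
After 'high': P(faulty) = 0.55·0.6000 / (0.55·0.6000 + 0.35·0.4000) ≈ 0.7021
After 'high': P(faulty) = 0.55·0.7021 / (0.55·0.7021 + 0.35·0.2979) ≈ 0.7874
After 'normal': P(faulty) = 0.45·0.7874 / (0.45·0.7874 + 0.65·0.2126) ≈ 0.7194
After 'high': P(faulty) = 0.55·0.7194 / (0.55·0.7194 + 0.35·0.2806) ≈ 0.8012

0.801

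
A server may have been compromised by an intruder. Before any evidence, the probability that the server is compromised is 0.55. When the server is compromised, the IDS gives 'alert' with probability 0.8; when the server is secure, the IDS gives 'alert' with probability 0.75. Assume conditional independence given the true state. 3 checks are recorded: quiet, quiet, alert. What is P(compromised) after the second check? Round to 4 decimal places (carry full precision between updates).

After 'quiet': P(compromised) = 0.2·0.5500 / (0.2·0.5500 + 0.25·0.4500) ≈ 0.4944
After 'quiet': P(compromised) = 0.2·0.4944 / (0.2·0.4944 + 0.25·0.5056) ≈ 0.4389

0.4389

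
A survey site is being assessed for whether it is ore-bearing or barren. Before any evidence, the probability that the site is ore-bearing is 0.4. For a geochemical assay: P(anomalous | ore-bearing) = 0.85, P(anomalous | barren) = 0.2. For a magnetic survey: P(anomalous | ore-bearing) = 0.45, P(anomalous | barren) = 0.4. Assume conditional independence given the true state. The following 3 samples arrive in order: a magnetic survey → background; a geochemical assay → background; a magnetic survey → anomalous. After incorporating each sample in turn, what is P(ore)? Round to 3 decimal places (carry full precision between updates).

0.114

Apply Bayes' rule sequentially, carrying P(ore) forward.
After a magnetic survey='background': P(ore) = 0.55·0.4000 / (0.55·0.4000 + 0.6·0.6000) ≈ 0.3793
After a geochemical assay='background': P(ore) = 0.15·0.3793 / (0.15·0.3793 + 0.8·0.6207) ≈ 0.1028
After a magnetic survey='anomalous': P(ore) = 0.45·0.1028 / (0.45·0.1028 + 0.4·0.8972) ≈ 0.1142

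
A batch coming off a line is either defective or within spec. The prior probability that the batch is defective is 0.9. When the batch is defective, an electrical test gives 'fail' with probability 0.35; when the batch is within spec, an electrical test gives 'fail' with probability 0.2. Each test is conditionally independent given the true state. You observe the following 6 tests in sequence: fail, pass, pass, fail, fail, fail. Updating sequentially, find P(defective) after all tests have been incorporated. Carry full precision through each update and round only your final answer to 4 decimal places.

After 'fail': P(defective) = 0.35·0.9000 / (0.35·0.9000 + 0.2·0.1000) ≈ 0.9403
After 'pass': P(defective) = 0.65·0.9403 / (0.65·0.9403 + 0.8·0.0597) ≈ 0.9275
After 'pass': P(defective) = 0.65·0.9275 / (0.65·0.9275 + 0.8·0.0725) ≈ 0.9123
After 'fail': P(defective) = 0.35·0.9123 / (0.35·0.9123 + 0.2·0.0877) ≈ 0.9479
After 'fail': P(defective) = 0.35·0.9479 / (0.35·0.9479 + 0.2·0.0521) ≈ 0.9696
After 'fail': P(defective) = 0.35·0.9696 / (0.35·0.9696 + 0.2·0.0304) ≈ 0.9824

0.9824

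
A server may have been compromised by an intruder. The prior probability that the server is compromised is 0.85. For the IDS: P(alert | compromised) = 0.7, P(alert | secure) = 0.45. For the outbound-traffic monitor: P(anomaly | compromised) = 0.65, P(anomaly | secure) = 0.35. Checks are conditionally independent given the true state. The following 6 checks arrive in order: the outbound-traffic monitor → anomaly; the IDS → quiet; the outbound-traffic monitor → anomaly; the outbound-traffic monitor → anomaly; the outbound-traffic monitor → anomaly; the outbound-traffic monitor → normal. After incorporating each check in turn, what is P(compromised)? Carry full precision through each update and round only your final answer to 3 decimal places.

After the outbound-traffic monitor='anomaly': P(compromised) = 0.65·0.8500 / (0.65·0.8500 + 0.35·0.1500) ≈ 0.9132
After the IDS='quiet': P(compromised) = 0.3·0.9132 / (0.3·0.9132 + 0.55·0.0868) ≈ 0.8516
After the outbound-traffic monitor='anomaly': P(compromised) = 0.65·0.8516 / (0.65·0.8516 + 0.35·0.1484) ≈ 0.9142
After the outbound-traffic monitor='anomaly': P(compromised) = 0.65·0.9142 / (0.65·0.9142 + 0.35·0.0858) ≈ 0.9519
After the outbound-traffic monitor='anomaly': P(compromised) = 0.65·0.9519 / (0.65·0.9519 + 0.35·0.0481) ≈ 0.9735
After the outbound-traffic monitor='normal': P(compromised) = 0.35·0.9735 / (0.35·0.9735 + 0.65·0.0265) ≈ 0.9519

0.952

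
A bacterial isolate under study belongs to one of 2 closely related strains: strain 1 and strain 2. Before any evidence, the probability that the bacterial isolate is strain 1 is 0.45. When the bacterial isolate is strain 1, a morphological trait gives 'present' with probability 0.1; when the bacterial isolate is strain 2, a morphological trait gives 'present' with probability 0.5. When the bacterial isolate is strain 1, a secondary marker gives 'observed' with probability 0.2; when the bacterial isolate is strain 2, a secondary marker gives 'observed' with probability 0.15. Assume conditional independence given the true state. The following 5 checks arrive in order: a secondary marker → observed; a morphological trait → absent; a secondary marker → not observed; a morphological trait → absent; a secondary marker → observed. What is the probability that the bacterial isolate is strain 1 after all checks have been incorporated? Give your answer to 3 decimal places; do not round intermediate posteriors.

After a secondary marker='observed': P(strain 1) = 0.2·0.4500 / (0.2·0.4500 + 0.15·0.5500) ≈ 0.5217
After a morphological trait='absent': P(strain 1) = 0.9·0.5217 / (0.9·0.5217 + 0.5·0.4783) ≈ 0.6626
After a secondary marker='not observed': P(strain 1) = 0.8·0.6626 / (0.8·0.6626 + 0.85·0.3374) ≈ 0.6489
After a morphological trait='absent': P(strain 1) = 0.9·0.6489 / (0.9·0.6489 + 0.5·0.3511) ≈ 0.7689
After a secondary marker='observed': P(strain 1) = 0.2·0.7689 / (0.2·0.7689 + 0.15·0.2311) ≈ 0.8160

0.816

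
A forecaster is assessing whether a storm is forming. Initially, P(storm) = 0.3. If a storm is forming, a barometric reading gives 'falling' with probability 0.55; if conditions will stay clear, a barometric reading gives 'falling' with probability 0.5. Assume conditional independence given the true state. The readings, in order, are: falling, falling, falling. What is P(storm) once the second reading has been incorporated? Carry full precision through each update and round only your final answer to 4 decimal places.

0.3415

After 'falling': P(storm) = 0.55·0.3000 / (0.55·0.3000 + 0.5·0.7000) ≈ 0.3204
After 'falling': P(storm) = 0.55·0.3204 / (0.55·0.3204 + 0.5·0.6796) ≈ 0.3415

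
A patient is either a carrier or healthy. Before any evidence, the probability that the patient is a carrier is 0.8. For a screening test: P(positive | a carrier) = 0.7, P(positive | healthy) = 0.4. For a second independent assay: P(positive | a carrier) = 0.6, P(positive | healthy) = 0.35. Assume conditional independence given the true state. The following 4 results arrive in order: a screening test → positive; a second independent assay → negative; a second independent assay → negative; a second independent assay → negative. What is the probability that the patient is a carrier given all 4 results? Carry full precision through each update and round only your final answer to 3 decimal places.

Apply Bayes' rule sequentially, carrying P(carrier) forward.
After a screening test='positive': P(carrier) = 0.7·0.8000 / (0.7·0.8000 + 0.4·0.2000) ≈ 0.8750
After a second independent assay='negative': P(carrier) = 0.4·0.8750 / (0.4·0.8750 + 0.65·0.1250) ≈ 0.8116
After a second independent assay='negative': P(carrier) = 0.4·0.8116 / (0.4·0.8116 + 0.65·0.1884) ≈ 0.7261
After a second independent assay='negative': P(carrier) = 0.4·0.7261 / (0.4·0.7261 + 0.65·0.2739) ≈ 0.6200

0.620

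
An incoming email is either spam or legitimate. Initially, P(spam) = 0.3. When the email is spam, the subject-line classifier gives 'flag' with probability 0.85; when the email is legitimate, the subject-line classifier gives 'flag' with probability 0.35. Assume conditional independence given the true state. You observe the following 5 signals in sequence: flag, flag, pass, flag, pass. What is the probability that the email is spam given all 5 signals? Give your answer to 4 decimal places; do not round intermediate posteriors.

After 'flag': P(spam) = 0.85·0.3000 / (0.85·0.3000 + 0.35·0.7000) ≈ 0.5100
After 'flag': P(spam) = 0.85·0.5100 / (0.85·0.5100 + 0.35·0.4900) ≈ 0.7165
After 'pass': P(spam) = 0.15·0.7165 / (0.15·0.7165 + 0.65·0.2835) ≈ 0.3684
After 'flag': P(spam) = 0.85·0.3684 / (0.85·0.3684 + 0.35·0.6316) ≈ 0.5862
After 'pass': P(spam) = 0.15·0.5862 / (0.15·0.5862 + 0.65·0.4138) ≈ 0.2464

0.2464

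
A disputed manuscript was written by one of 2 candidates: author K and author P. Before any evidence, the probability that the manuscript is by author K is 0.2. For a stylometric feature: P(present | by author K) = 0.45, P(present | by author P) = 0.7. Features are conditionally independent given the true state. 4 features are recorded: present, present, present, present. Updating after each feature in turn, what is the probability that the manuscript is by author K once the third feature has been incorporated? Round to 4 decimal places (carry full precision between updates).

After 'present': P(author K) = 0.45·0.2000 / (0.45·0.2000 + 0.7·0.8000) ≈ 0.1385
After 'present': P(author K) = 0.45·0.1385 / (0.45·0.1385 + 0.7·0.8615) ≈ 0.0936
After 'present': P(author K) = 0.45·0.0936 / (0.45·0.0936 + 0.7·0.9064) ≈ 0.0623

0.0623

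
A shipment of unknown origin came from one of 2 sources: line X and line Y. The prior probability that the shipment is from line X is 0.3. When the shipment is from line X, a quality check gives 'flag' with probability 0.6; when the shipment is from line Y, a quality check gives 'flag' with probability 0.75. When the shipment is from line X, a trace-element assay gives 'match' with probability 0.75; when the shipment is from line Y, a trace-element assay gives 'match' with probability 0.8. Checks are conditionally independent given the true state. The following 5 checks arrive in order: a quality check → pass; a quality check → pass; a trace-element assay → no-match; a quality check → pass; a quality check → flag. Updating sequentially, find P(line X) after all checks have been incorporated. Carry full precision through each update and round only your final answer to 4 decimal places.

After a quality check='pass': P(line X) = 0.4·0.3000 / (0.4·0.3000 + 0.25·0.7000) ≈ 0.4068
After a quality check='pass': P(line X) = 0.4·0.4068 / (0.4·0.4068 + 0.25·0.5932) ≈ 0.5232
After a trace-element assay='no-match': P(line X) = 0.25·0.5232 / (0.25·0.5232 + 0.2·0.4768) ≈ 0.5783
After a quality check='pass': P(line X) = 0.4·0.5783 / (0.4·0.5783 + 0.25·0.4217) ≈ 0.6869
After a quality check='flag': P(line X) = 0.6·0.6869 / (0.6·0.6869 + 0.75·0.3131) ≈ 0.6371

0.6371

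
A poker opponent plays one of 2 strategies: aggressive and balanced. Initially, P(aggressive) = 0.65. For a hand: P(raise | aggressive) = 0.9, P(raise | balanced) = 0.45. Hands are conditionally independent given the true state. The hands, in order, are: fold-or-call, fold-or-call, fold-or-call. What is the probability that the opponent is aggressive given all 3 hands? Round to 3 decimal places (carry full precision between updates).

After 'fold-or-call': P(aggressive) = 0.1·0.6500 / (0.1·0.6500 + 0.55·0.3500) ≈ 0.2524
After 'fold-or-call': P(aggressive) = 0.1·0.2524 / (0.1·0.2524 + 0.55·0.7476) ≈ 0.0578
After 'fold-or-call': P(aggressive) = 0.1·0.0578 / (0.1·0.0578 + 0.55·0.9422) ≈ 0.0110

0.011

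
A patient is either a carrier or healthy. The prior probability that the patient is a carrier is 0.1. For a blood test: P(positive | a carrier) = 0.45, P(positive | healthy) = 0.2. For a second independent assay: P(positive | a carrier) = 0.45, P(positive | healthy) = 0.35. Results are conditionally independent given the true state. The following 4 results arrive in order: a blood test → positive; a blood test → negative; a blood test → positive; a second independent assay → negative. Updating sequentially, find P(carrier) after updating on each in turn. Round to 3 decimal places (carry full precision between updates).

0.247

Each posterior becomes the prior for the next update.
After a blood test='positive': P(carrier) = 0.45·0.1000 / (0.45·0.1000 + 0.2·0.9000) ≈ 0.2000
After a blood test='negative': P(carrier) = 0.55·0.2000 / (0.55·0.2000 + 0.8·0.8000) ≈ 0.1467
After a blood test='positive': P(carrier) = 0.45·0.1467 / (0.45·0.1467 + 0.2·0.8533) ≈ 0.2789
After a second independent assay='negative': P(carrier) = 0.55·0.2789 / (0.55·0.2789 + 0.65·0.7211) ≈ 0.2465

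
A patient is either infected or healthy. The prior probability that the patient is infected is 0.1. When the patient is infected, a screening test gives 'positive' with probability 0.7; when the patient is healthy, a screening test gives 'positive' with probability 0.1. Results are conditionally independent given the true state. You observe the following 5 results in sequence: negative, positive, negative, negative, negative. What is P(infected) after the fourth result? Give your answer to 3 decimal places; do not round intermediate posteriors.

0.028

After 'negative': P(infected) = 0.3·0.1000 / (0.3·0.1000 + 0.9·0.9000) ≈ 0.0357
After 'positive': P(infected) = 0.7·0.0357 / (0.7·0.0357 + 0.1·0.9643) ≈ 0.2059
After 'negative': P(infected) = 0.3·0.2059 / (0.3·0.2059 + 0.9·0.7941) ≈ 0.0795
After 'negative': P(infected) = 0.3·0.0795 / (0.3·0.0795 + 0.9·0.9205) ≈ 0.0280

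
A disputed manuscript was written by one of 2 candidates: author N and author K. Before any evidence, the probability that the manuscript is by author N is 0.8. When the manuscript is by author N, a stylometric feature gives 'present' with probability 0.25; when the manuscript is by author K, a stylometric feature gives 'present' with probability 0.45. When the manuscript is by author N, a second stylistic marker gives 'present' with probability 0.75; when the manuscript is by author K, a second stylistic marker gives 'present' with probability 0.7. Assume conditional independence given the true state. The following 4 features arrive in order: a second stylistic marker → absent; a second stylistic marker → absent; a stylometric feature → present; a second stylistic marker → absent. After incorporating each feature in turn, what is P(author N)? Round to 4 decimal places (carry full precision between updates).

Each posterior becomes the prior for the next update.
After a second stylistic marker='absent': P(author N) = 0.25·0.8000 / (0.25·0.8000 + 0.3·0.2000) ≈ 0.7692
After a second stylistic marker='absent': P(author N) = 0.25·0.7692 / (0.25·0.7692 + 0.3·0.2308) ≈ 0.7353
After a stylometric feature='present': P(author N) = 0.25·0.7353 / (0.25·0.7353 + 0.45·0.2647) ≈ 0.6068
After a second stylistic marker='absent': P(author N) = 0.25·0.6068 / (0.25·0.6068 + 0.3·0.3932) ≈ 0.5626

0.5626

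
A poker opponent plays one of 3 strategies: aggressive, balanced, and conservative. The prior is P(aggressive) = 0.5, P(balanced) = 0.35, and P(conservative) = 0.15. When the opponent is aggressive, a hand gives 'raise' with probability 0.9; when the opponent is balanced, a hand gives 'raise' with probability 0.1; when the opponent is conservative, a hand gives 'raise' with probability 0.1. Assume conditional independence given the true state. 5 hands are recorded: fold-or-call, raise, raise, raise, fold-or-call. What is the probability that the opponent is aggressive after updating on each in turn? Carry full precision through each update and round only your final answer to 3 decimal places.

0.900

After 'fold-or-call': normaliser = 0.1·0.5000 + 0.9·0.3500 + 0.9·0.1500; P(aggressive) ≈ 0.1000, P(balanced) ≈ 0.6300, P(conservative) ≈ 0.2700
After 'raise': normaliser = 0.9·0.1000 + 0.1·0.6300 + 0.1·0.2700; P(aggressive) ≈ 0.5000, P(balanced) ≈ 0.3500, P(conservative) ≈ 0.1500
After 'raise': normaliser = 0.9·0.5000 + 0.1·0.3500 + 0.1·0.1500; P(aggressive) ≈ 0.9000, P(balanced) ≈ 0.0700, P(conservative) ≈ 0.0300
After 'raise': normaliser = 0.9·0.9000 + 0.1·0.0700 + 0.1·0.0300; P(aggressive) ≈ 0.9878, P(balanced) ≈ 0.0085, P(conservative) ≈ 0.0037
After 'fold-or-call': normaliser = 0.1·0.9878 + 0.9·0.0085 + 0.9·0.0037; P(aggressive) ≈ 0.9000, P(balanced) ≈ 0.0700, P(conservative) ≈ 0.0300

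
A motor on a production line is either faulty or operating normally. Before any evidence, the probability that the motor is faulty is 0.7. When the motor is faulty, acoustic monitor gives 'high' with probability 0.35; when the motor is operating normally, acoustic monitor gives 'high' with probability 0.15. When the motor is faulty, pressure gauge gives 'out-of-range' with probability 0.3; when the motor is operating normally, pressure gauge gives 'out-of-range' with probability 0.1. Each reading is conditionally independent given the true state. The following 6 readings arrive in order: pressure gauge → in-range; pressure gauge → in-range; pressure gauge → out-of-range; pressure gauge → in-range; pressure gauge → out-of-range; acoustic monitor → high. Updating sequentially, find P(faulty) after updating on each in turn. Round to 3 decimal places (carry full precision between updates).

After pressure gauge='in-range': P(faulty) = 0.7·0.7000 / (0.7·0.7000 + 0.9·0.3000) ≈ 0.6447
After pressure gauge='in-range': P(faulty) = 0.7·0.6447 / (0.7·0.6447 + 0.9·0.3553) ≈ 0.5853
After pressure gauge='out-of-range': P(faulty) = 0.3·0.5853 / (0.3·0.5853 + 0.1·0.4147) ≈ 0.8090
After pressure gauge='in-range': P(faulty) = 0.7·0.8090 / (0.7·0.8090 + 0.9·0.1910) ≈ 0.7671
After pressure gauge='out-of-range': P(faulty) = 0.3·0.7671 / (0.3·0.7671 + 0.1·0.2329) ≈ 0.9081
After acoustic monitor='high': P(faulty) = 0.35·0.9081 / (0.35·0.9081 + 0.15·0.0919) ≈ 0.9584

0.958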